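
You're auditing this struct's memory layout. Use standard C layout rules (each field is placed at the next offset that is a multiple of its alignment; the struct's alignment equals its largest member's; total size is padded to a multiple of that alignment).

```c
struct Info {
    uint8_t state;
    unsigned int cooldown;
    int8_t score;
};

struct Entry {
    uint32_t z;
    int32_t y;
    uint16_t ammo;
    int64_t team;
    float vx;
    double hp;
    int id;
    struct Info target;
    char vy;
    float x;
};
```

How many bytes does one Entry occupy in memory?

Info: 0..1  state  (1B, 1-aligned); 1..4  -- padding (3B); 4..8  cooldown  (4B, 4-aligned); 8..9  score  (1B, 1-aligned); 9..12  -- tail padding (3B); sizeof = 12, alignof = 4
0..4  z  (4B, 4-aligned)
4..8  y  (4B, 4-aligned)
8..10  ammo  (2B, 2-aligned)
10..16  -- padding (6B)
16..24  team  (8B, 8-aligned)
24..28  vx  (4B, 4-aligned)
28..32  -- padding (4B)
32..40  hp  (8B, 8-aligned)
40..44  id  (4B, 4-aligned)
44..56  target  (12B, 4-aligned)
56..57  vy  (1B, 1-aligned)
57..60  -- padding (3B)
60..64  x  (4B, 4-aligned)
sizeof = 64, alignof = 8

64 bytes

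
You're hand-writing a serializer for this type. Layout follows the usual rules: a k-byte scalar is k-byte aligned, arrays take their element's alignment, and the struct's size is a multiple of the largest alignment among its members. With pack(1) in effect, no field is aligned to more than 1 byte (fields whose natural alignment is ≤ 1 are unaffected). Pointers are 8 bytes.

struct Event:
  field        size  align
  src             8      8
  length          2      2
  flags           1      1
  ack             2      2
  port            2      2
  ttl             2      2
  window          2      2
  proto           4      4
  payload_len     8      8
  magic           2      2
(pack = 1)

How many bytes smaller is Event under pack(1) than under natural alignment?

7

natural layout:
  @0: src [8B, align 8] → 8
  @8: length [2B, align 2] → 10
  @10: flags [1B, align 1] → 11
  +1 pad (align 2)
  @12: ack [2B, align 2] → 14
  @14: port [2B, align 2] → 16
  @16: ttl [2B, align 2] → 18
  @18: window [2B, align 2] → 20
  @20: proto [4B, align 4] → 24
  @24: payload_len [8B, align 8] → 32
  @32: magic [2B, align 2] → 34
  +6 tail pad (align 8)
  size 40, align 8
packed(1) layout:
  @0: src [8B, align 1] → 8
  @8: length [2B, align 1] → 10
  @10: flags [1B, align 1] → 11
  @11: ack [2B, align 1] → 13
  @13: port [2B, align 1] → 15
  @15: ttl [2B, align 1] → 17
  @17: window [2B, align 1] → 19
  @19: proto [4B, align 1] → 23
  @23: payload_len [8B, align 1] → 31
  @31: magic [2B, align 1] → 33
  size 33, align 1
40 − 33 = 7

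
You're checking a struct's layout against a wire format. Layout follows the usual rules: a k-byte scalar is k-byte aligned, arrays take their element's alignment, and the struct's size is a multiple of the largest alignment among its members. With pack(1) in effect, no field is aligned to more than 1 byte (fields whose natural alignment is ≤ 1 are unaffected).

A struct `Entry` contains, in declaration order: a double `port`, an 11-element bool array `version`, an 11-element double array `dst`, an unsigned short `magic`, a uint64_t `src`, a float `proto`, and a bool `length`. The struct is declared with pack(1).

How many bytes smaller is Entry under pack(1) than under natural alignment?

natural layout:
  @0: port [8B, align 8] → 8
  @8: version [11B, align 1] → 19
  +5 pad (align 8)
  @24: dst [88B, align 8] → 112
  @112: magic [2B, align 2] → 114
  +6 pad (align 8)
  @120: src [8B, align 8] → 128
  @128: proto [4B, align 4] → 132
  @132: length [1B, align 1] → 133
  +3 tail pad (align 8)
  size 136, align 8
packed(1) layout:
  @0: port [8B, align 1] → 8
  @8: version [11B, align 1] → 19
  @19: dst [88B, align 1] → 107
  @107: magic [2B, align 1] → 109
  @109: src [8B, align 1] → 117
  @117: proto [4B, align 1] → 121
  @121: length [1B, align 1] → 122
  size 122, align 1
136 − 122 = 14

14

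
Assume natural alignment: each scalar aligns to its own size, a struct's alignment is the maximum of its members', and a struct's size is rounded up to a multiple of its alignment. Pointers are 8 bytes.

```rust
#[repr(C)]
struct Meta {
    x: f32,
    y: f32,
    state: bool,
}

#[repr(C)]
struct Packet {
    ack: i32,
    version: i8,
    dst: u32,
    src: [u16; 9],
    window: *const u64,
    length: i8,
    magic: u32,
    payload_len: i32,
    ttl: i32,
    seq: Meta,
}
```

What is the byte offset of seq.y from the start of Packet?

Meta: 0..4  x  (4B, 4-aligned); 4..8  y  (4B, 4-aligned); 8..9  state  (1B, 1-aligned); 9..12  -- tail padding (3B); sizeof = 12, alignof = 4
0..4  ack  (4B, 4-aligned)
4..5  version  (1B, 1-aligned)
5..8  -- padding (3B)
8..12  dst  (4B, 4-aligned)
12..30  src  (18B, 2-aligned)
30..32  -- padding (2B)
32..40  window  (8B, 8-aligned)
40..41  length  (1B, 1-aligned)
41..44  -- padding (3B)
44..48  magic  (4B, 4-aligned)
48..52  payload_len  (4B, 4-aligned)
52..56  ttl  (4B, 4-aligned)
56..68  seq  (12B, 4-aligned)
within Meta: y at 4
56 + 4 = 60

60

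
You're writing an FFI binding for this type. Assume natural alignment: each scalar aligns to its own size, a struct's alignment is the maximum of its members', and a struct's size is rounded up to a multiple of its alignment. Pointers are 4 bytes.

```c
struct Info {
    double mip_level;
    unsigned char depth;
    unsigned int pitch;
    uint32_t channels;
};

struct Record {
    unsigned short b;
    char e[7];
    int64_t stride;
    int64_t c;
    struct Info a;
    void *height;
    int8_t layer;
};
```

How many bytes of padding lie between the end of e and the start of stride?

7

Info: 0..8  mip_level  (8B, 8-aligned); 8..9  depth  (1B, 1-aligned); 9..12  -- padding (3B); 12..16  pitch  (4B, 4-aligned); 16..20  channels  (4B, 4-aligned); 20..24  -- tail padding (4B); sizeof = 24, alignof = 8
0..2  b  (2B, 2-aligned)
2..9  e  (7B, 1-aligned)
9..16  -- padding (7B)
16..24  stride  (8B, 8-aligned)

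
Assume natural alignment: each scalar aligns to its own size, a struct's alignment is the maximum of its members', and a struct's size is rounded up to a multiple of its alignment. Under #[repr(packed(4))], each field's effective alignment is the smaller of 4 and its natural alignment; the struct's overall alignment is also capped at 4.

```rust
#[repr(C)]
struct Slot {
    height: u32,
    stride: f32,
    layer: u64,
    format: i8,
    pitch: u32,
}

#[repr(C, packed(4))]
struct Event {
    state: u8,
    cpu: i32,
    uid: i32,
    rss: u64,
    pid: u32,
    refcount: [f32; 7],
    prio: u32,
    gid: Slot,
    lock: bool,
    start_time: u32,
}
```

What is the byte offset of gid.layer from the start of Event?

64

Slot: @0: height [4B, align 4] → 4; @4: stride [4B, align 4] → 8; @8: layer [8B, align 8] → 16; @16: format [1B, align 1] → 17; +3 pad (align 4); @20: pitch [4B, align 4] → 24; size 24, align 8
@0: state [1B, align 1] → 1
+3 pad (align 4)
@4: cpu [4B, align 4] → 8
@8: uid [4B, align 4] → 12
@12: rss [8B, align 4] → 20
@20: pid [4B, align 4] → 24
@24: refcount [28B, align 4] → 52
@52: prio [4B, align 4] → 56
@56: gid [24B, align 4] → 80
within Slot: layer at 8
56 + 8 = 64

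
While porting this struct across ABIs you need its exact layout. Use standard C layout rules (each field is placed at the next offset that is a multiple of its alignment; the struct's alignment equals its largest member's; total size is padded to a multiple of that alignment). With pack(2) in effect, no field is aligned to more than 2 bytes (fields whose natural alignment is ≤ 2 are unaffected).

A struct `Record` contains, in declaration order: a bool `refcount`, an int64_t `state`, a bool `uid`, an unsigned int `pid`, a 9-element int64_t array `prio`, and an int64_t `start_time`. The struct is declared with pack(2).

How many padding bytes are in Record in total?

@0: refcount [1B, align 1] → 1
+1 pad (align 2)
@2: state [8B, align 2] → 10
@10: uid [1B, align 1] → 11
+1 pad (align 2)
@12: pid [4B, align 2] → 16
@16: prio [72B, align 2] → 88
@88: start_time [8B, align 2] → 96
size 96, align 2
data bytes 94, size 96 → padding 2

2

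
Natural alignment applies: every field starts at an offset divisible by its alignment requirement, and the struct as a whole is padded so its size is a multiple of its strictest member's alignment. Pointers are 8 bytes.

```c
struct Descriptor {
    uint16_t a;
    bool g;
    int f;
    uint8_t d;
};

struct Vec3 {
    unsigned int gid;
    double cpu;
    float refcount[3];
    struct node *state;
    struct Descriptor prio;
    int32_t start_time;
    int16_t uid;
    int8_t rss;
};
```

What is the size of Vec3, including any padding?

64

Descriptor: 0..2  a  (2B, 2-aligned); 2..3  g  (1B, 1-aligned); 3..4  -- padding (1B); 4..8  f  (4B, 4-aligned); 8..9  d  (1B, 1-aligned); 9..12  -- tail padding (3B); sizeof = 12, alignof = 4
0..4  gid  (4B, 4-aligned)
4..8  -- padding (4B)
8..16  cpu  (8B, 8-aligned)
16..28  refcount  (12B, 4-aligned)
28..32  -- padding (4B)
32..40  state  (8B, 8-aligned)
40..52  prio  (12B, 4-aligned)
52..56  start_time  (4B, 4-aligned)
56..58  uid  (2B, 2-aligned)
58..59  rss  (1B, 1-aligned)
59..64  -- tail padding (5B)
sizeof = 64, alignof = 8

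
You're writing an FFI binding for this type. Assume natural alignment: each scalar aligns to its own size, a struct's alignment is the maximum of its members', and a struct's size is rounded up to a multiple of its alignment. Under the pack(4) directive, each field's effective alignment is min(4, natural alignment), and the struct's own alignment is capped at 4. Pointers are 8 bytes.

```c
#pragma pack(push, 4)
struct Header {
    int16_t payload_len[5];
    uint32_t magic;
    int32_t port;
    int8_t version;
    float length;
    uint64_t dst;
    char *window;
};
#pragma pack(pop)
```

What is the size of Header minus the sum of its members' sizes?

5

@0: payload_len [10B, align 2] → 10
+2 pad (align 4)
@12: magic [4B, align 4] → 16
@16: port [4B, align 4] → 20
@20: version [1B, align 1] → 21
+3 pad (align 4)
@24: length [4B, align 4] → 28
@28: dst [8B, align 4] → 36
@36: window [8B, align 4] → 44
size 44, align 4
data bytes 39, size 44 → padding 5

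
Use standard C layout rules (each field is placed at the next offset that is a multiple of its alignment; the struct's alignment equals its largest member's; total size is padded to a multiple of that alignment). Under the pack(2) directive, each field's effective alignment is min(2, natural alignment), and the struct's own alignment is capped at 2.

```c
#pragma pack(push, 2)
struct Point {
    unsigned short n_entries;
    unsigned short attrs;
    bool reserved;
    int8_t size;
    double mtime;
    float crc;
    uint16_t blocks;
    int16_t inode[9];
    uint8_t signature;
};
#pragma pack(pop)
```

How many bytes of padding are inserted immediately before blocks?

0..2  n_entries  (2B, 2-aligned)
2..4  attrs  (2B, 2-aligned)
4..5  reserved  (1B, 1-aligned)
5..6  size  (1B, 1-aligned)
6..14  mtime  (8B, 2-aligned)
14..18  crc  (4B, 2-aligned)
18..20  blocks  (2B, 2-aligned)

0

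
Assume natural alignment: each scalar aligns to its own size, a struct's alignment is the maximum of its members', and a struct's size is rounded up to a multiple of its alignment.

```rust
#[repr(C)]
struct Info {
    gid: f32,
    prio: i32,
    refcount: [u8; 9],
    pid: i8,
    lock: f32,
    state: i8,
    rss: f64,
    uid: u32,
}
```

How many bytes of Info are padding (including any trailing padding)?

gid at 0 (size 4, align 4) → ends 4
prio at 4 (size 4, align 4) → ends 8
refcount at 8 (size 9, align 1) → ends 17
pid at 17 (size 1, align 1) → ends 18
pad 2 to align 4 for lock
lock at 20 (size 4, align 4) → ends 24
state at 24 (size 1, align 1) → ends 25
pad 7 to align 8 for rss
rss at 32 (size 8, align 8) → ends 40
uid at 40 (size 4, align 4) → ends 44
tail pad 4 to reach multiple of 8
total 48 bytes, alignment 8
data bytes 35, size 48 → padding 13

13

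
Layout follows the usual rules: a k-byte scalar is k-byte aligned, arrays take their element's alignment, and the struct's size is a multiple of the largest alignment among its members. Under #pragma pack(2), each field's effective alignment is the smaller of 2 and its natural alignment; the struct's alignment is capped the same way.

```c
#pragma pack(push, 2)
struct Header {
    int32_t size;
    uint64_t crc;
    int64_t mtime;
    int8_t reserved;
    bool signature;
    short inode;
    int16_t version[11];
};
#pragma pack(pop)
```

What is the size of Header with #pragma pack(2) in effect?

@0: size [4B, align 2] → 4
@4: crc [8B, align 2] → 12
@12: mtime [8B, align 2] → 20
@20: reserved [1B, align 1] → 21
@21: signature [1B, align 1] → 22
@22: inode [2B, align 2] → 24
@24: version [22B, align 2] → 46
size 46, align 2

46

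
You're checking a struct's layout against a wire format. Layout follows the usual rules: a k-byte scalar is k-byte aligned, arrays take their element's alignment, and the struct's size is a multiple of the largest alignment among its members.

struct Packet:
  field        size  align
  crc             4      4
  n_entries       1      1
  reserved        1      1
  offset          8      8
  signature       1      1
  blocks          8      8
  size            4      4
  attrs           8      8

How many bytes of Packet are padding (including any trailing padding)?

13

0..4  crc  (4B, 4-aligned)
4..5  n_entries  (1B, 1-aligned)
5..6  reserved  (1B, 1-aligned)
6..8  -- padding (2B)
8..16  offset  (8B, 8-aligned)
16..17  signature  (1B, 1-aligned)
17..24  -- padding (7B)
24..32  blocks  (8B, 8-aligned)
32..36  size  (4B, 4-aligned)
36..40  -- padding (4B)
40..48  attrs  (8B, 8-aligned)
sizeof = 48, alignof = 8
data bytes 35, size 48 → padding 13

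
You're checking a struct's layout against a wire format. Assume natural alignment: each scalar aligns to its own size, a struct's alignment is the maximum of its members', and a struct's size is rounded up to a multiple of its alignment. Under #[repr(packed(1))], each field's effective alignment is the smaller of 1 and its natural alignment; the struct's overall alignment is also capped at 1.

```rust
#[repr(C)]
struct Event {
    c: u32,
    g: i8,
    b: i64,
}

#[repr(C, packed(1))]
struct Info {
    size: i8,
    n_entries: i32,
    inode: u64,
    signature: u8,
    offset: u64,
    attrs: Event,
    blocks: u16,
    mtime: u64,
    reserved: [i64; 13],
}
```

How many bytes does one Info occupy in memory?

152 bytes

Event: 0..4  c  (4B, 4-aligned); 4..5  g  (1B, 1-aligned); 5..8  -- padding (3B); 8..16  b  (8B, 8-aligned); sizeof = 16, alignof = 8
0..1  size  (1B, 1-aligned)
1..5  n_entries  (4B, 1-aligned)
5..13  inode  (8B, 1-aligned)
13..14  signature  (1B, 1-aligned)
14..22  offset  (8B, 1-aligned)
22..38  attrs  (16B, 1-aligned)
38..40  blocks  (2B, 1-aligned)
40..48  mtime  (8B, 1-aligned)
48..152  reserved  (104B, 1-aligned)
sizeof = 152, alignof = 1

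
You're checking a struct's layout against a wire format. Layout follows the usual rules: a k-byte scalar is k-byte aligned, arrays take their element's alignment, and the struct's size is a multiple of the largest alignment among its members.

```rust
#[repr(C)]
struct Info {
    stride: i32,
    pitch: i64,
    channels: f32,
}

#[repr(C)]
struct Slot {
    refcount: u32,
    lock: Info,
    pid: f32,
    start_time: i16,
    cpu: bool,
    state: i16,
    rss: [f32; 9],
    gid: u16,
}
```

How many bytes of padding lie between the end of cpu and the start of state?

1

Info: @0: stride [4B, align 4] → 4; +4 pad (align 8); @8: pitch [8B, align 8] → 16; @16: channels [4B, align 4] → 20; +4 tail pad (align 8); size 24, align 8
@0: refcount [4B, align 4] → 4
+4 pad (align 8)
@8: lock [24B, align 8] → 32
@32: pid [4B, align 4] → 36
@36: start_time [2B, align 2] → 38
@38: cpu [1B, align 1] → 39
+1 pad (align 2)
@40: state [2B, align 2] → 42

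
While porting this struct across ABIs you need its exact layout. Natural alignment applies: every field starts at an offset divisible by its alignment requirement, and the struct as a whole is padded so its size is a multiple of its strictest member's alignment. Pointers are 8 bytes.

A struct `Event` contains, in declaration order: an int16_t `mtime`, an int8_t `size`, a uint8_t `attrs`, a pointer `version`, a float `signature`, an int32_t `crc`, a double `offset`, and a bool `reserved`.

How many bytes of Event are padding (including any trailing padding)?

@0: mtime [2B, align 2] → 2
@2: size [1B, align 1] → 3
@3: attrs [1B, align 1] → 4
+4 pad (align 8)
@8: version [8B, align 8] → 16
@16: signature [4B, align 4] → 20
@20: crc [4B, align 4] → 24
@24: offset [8B, align 8] → 32
@32: reserved [1B, align 1] → 33
+7 tail pad (align 8)
size 40, align 8
data bytes 29, size 40 → padding 11

11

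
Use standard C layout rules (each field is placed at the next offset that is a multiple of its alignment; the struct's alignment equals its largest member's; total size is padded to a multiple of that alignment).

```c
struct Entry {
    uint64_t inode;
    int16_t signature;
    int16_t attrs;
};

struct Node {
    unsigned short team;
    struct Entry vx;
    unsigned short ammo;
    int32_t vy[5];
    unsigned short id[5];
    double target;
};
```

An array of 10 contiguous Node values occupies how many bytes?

720

Entry: 0..8  inode  (8B, 8-aligned); 8..10  signature  (2B, 2-aligned); 10..12  attrs  (2B, 2-aligned); 12..16  -- tail padding (4B); sizeof = 16, alignof = 8
0..2  team  (2B, 2-aligned)
2..8  -- padding (6B)
8..24  vx  (16B, 8-aligned)
24..26  ammo  (2B, 2-aligned)
26..28  -- padding (2B)
28..48  vy  (20B, 4-aligned)
48..58  id  (10B, 2-aligned)
58..64  -- padding (6B)
64..72  target  (8B, 8-aligned)
sizeof = 72, alignof = 8
array of 10: 10 × 72 = 720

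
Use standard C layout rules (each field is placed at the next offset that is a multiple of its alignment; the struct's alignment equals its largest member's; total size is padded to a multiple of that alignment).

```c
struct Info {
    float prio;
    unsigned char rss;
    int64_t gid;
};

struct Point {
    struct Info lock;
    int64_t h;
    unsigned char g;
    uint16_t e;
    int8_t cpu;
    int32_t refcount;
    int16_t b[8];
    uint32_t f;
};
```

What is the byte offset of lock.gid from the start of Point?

8

Info: @0: prio [4B, align 4] → 4; @4: rss [1B, align 1] → 5; +3 pad (align 8); @8: gid [8B, align 8] → 16; size 16, align 8
@0: lock [16B, align 8] → 16
within Info: gid at 8
0 + 8 = 8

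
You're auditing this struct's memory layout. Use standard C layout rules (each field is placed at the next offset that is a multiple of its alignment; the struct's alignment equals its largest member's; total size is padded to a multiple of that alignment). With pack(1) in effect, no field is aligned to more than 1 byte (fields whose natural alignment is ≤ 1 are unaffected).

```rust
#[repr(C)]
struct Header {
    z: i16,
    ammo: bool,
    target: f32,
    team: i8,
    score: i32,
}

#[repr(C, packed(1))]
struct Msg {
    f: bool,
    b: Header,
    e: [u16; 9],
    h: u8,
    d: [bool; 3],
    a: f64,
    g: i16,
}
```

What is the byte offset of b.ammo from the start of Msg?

3

Header: 0..2  z  (2B, 2-aligned); 2..3  ammo  (1B, 1-aligned); 3..4  -- padding (1B); 4..8  target  (4B, 4-aligned); 8..9  team  (1B, 1-aligned); 9..12  -- padding (3B); 12..16  score  (4B, 4-aligned); sizeof = 16, alignof = 4
0..1  f  (1B, 1-aligned)
1..17  b  (16B, 1-aligned)
within Header: ammo at 2
1 + 2 = 3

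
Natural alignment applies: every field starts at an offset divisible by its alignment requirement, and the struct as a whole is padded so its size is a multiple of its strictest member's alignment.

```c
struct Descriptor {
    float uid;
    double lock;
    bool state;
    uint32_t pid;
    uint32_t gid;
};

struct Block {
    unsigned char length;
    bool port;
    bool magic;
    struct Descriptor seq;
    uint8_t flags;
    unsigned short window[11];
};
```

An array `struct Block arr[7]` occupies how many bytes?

448

Descriptor: 0..4  uid  (4B, 4-aligned); 4..8  -- padding (4B); 8..16  lock  (8B, 8-aligned); 16..17  state  (1B, 1-aligned); 17..20  -- padding (3B); 20..24  pid  (4B, 4-aligned); 24..28  gid  (4B, 4-aligned); 28..32  -- tail padding (4B); sizeof = 32, alignof = 8
0..1  length  (1B, 1-aligned)
1..2  port  (1B, 1-aligned)
2..3  magic  (1B, 1-aligned)
3..8  -- padding (5B)
8..40  seq  (32B, 8-aligned)
40..41  flags  (1B, 1-aligned)
41..42  -- padding (1B)
42..64  window  (22B, 2-aligned)
sizeof = 64, alignof = 8
array of 7: 7 × 64 = 448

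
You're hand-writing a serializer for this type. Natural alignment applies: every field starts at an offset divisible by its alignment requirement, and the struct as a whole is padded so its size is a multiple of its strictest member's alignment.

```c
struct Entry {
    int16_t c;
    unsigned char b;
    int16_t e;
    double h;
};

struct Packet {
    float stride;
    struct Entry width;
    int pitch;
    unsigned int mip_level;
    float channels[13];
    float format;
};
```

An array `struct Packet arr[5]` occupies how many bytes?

Entry: c at 0 (size 2, align 2) → ends 2; b at 2 (size 1, align 1) → ends 3; pad 1 to align 2 for e; e at 4 (size 2, align 2) → ends 6; pad 2 to align 8 for h; h at 8 (size 8, align 8) → ends 16; total 16 bytes, alignment 8
stride at 0 (size 4, align 4) → ends 4
pad 4 to align 8 for width
width at 8 (size 16, align 8) → ends 24
pitch at 24 (size 4, align 4) → ends 28
mip_level at 28 (size 4, align 4) → ends 32
channels at 32 (size 52, align 4) → ends 84
format at 84 (size 4, align 4) → ends 88
total 88 bytes, alignment 8
array of 5: 5 × 88 = 440

440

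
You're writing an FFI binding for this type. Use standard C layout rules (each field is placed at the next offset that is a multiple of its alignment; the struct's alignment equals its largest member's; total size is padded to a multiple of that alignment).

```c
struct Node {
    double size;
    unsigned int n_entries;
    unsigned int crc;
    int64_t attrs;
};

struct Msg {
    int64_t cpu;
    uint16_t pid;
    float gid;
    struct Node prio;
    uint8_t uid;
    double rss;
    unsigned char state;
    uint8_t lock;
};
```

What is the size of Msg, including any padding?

64

Node: @0: size [8B, align 8] → 8; @8: n_entries [4B, align 4] → 12; @12: crc [4B, align 4] → 16; @16: attrs [8B, align 8] → 24; size 24, align 8
@0: cpu [8B, align 8] → 8
@8: pid [2B, align 2] → 10
+2 pad (align 4)
@12: gid [4B, align 4] → 16
@16: prio [24B, align 8] → 40
@40: uid [1B, align 1] → 41
+7 pad (align 8)
@48: rss [8B, align 8] → 56
@56: state [1B, align 1] → 57
@57: lock [1B, align 1] → 58
+6 tail pad (align 8)
size 64, align 8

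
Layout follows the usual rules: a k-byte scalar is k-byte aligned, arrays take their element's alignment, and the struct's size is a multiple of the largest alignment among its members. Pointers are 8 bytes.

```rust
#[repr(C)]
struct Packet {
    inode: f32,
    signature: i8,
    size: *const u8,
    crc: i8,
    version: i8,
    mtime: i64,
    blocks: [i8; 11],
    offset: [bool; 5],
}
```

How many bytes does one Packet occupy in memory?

inode at 0 (size 4, align 4) → ends 4
signature at 4 (size 1, align 1) → ends 5
pad 3 to align 8 for size
size at 8 (size 8, align 8) → ends 16
crc at 16 (size 1, align 1) → ends 17
version at 17 (size 1, align 1) → ends 18
pad 6 to align 8 for mtime
mtime at 24 (size 8, align 8) → ends 32
blocks at 32 (size 11, align 1) → ends 43
offset at 43 (size 5, align 1) → ends 48
total 48 bytes, alignment 8

48 bytes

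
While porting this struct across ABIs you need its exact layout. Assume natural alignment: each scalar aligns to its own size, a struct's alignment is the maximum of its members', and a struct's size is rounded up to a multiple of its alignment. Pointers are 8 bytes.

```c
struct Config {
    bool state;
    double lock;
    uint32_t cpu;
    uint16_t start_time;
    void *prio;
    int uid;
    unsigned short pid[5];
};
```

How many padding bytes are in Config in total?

@0: state [1B, align 1] → 1
+7 pad (align 8)
@8: lock [8B, align 8] → 16
@16: cpu [4B, align 4] → 20
@20: start_time [2B, align 2] → 22
+2 pad (align 8)
@24: prio [8B, align 8] → 32
@32: uid [4B, align 4] → 36
@36: pid [10B, align 2] → 46
+2 tail pad (align 8)
size 48, align 8
data bytes 37, size 48 → padding 11

11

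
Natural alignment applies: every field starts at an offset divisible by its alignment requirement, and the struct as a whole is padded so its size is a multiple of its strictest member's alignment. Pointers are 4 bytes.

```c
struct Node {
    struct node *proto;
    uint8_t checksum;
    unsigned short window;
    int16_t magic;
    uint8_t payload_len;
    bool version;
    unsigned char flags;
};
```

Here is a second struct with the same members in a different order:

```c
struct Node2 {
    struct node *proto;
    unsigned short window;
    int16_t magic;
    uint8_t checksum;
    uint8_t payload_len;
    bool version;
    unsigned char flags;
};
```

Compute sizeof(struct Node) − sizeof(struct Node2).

0..4  proto  (4B, 4-aligned)
4..5  checksum  (1B, 1-aligned)
5..6  -- padding (1B)
6..8  window  (2B, 2-aligned)
8..10  magic  (2B, 2-aligned)
10..11  payload_len  (1B, 1-aligned)
11..12  version  (1B, 1-aligned)
12..13  flags  (1B, 1-aligned)
13..16  -- tail padding (3B)
sizeof = 16, alignof = 4
— Node2 —
0..4  proto  (4B, 4-aligned)
4..6  window  (2B, 2-aligned)
6..8  magic  (2B, 2-aligned)
8..9  checksum  (1B, 1-aligned)
9..10  payload_len  (1B, 1-aligned)
10..11  version  (1B, 1-aligned)
11..12  flags  (1B, 1-aligned)
sizeof = 12, alignof = 4
16 − 12 = 4

4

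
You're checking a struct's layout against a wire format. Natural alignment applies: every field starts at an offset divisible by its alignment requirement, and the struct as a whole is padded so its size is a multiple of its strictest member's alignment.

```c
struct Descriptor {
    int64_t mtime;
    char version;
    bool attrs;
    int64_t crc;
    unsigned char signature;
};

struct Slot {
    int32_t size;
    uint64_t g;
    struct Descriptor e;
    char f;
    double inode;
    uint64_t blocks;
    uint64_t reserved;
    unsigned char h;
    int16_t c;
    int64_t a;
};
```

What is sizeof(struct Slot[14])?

Descriptor: 0..8  mtime  (8B, 8-aligned); 8..9  version  (1B, 1-aligned); 9..10  attrs  (1B, 1-aligned); 10..16  -- padding (6B); 16..24  crc  (8B, 8-aligned); 24..25  signature  (1B, 1-aligned); 25..32  -- tail padding (7B); sizeof = 32, alignof = 8
0..4  size  (4B, 4-aligned)
4..8  -- padding (4B)
8..16  g  (8B, 8-aligned)
16..48  e  (32B, 8-aligned)
48..49  f  (1B, 1-aligned)
49..56  -- padding (7B)
56..64  inode  (8B, 8-aligned)
64..72  blocks  (8B, 8-aligned)
72..80  reserved  (8B, 8-aligned)
80..81  h  (1B, 1-aligned)
81..82  -- padding (1B)
82..84  c  (2B, 2-aligned)
84..88  -- padding (4B)
88..96  a  (8B, 8-aligned)
sizeof = 96, alignof = 8
array of 14: 14 × 96 = 1344

1344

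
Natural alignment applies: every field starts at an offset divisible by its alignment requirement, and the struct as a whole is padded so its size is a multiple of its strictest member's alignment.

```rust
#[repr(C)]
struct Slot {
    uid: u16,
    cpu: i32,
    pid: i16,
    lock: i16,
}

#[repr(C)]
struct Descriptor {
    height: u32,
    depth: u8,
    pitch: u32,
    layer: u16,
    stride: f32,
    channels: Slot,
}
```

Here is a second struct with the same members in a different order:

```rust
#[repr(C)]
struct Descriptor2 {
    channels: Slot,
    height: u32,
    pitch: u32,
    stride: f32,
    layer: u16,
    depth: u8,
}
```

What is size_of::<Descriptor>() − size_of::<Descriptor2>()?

4

Slot: @0: uid [2B, align 2] → 2; +2 pad (align 4); @4: cpu [4B, align 4] → 8; @8: pid [2B, align 2] → 10; @10: lock [2B, align 2] → 12; size 12, align 4
@0: height [4B, align 4] → 4
@4: depth [1B, align 1] → 5
+3 pad (align 4)
@8: pitch [4B, align 4] → 12
@12: layer [2B, align 2] → 14
+2 pad (align 4)
@16: stride [4B, align 4] → 20
@20: channels [12B, align 4] → 32
size 32, align 4
— Descriptor2 —
@0: channels [12B, align 4] → 12
@12: height [4B, align 4] → 16
@16: pitch [4B, align 4] → 20
@20: stride [4B, align 4] → 24
@24: layer [2B, align 2] → 26
@26: depth [1B, align 1] → 27
+1 tail pad (align 4)
size 28, align 4
32 − 28 = 4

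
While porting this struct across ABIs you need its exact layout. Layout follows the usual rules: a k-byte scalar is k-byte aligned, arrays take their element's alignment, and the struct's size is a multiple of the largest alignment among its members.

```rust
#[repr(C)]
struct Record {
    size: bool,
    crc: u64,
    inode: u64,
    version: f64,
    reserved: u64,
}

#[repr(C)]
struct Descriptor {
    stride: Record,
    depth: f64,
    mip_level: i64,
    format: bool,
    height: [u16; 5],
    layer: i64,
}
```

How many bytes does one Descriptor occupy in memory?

Record: @0: size [1B, align 1] → 1; +7 pad (align 8); @8: crc [8B, align 8] → 16; @16: inode [8B, align 8] → 24; @24: version [8B, align 8] → 32; @32: reserved [8B, align 8] → 40; size 40, align 8
@0: stride [40B, align 8] → 40
@40: depth [8B, align 8] → 48
@48: mip_level [8B, align 8] → 56
@56: format [1B, align 1] → 57
+1 pad (align 2)
@58: height [10B, align 2] → 68
+4 pad (align 8)
@72: layer [8B, align 8] → 80
size 80, align 8

80 bytes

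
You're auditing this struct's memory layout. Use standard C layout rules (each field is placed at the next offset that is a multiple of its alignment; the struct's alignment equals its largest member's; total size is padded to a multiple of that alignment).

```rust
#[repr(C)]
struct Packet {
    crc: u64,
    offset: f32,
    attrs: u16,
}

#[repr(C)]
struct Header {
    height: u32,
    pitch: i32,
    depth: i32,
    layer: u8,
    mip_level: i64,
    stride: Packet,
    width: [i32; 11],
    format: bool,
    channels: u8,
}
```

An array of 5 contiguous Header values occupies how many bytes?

Packet: 0..8  crc  (8B, 8-aligned); 8..12  offset  (4B, 4-aligned); 12..14  attrs  (2B, 2-aligned); 14..16  -- tail padding (2B); sizeof = 16, alignof = 8
0..4  height  (4B, 4-aligned)
4..8  pitch  (4B, 4-aligned)
8..12  depth  (4B, 4-aligned)
12..13  layer  (1B, 1-aligned)
13..16  -- padding (3B)
16..24  mip_level  (8B, 8-aligned)
24..40  stride  (16B, 8-aligned)
40..84  width  (44B, 4-aligned)
84..85  format  (1B, 1-aligned)
85..86  channels  (1B, 1-aligned)
86..88  -- tail padding (2B)
sizeof = 88, alignof = 8
array of 5: 5 × 88 = 440

440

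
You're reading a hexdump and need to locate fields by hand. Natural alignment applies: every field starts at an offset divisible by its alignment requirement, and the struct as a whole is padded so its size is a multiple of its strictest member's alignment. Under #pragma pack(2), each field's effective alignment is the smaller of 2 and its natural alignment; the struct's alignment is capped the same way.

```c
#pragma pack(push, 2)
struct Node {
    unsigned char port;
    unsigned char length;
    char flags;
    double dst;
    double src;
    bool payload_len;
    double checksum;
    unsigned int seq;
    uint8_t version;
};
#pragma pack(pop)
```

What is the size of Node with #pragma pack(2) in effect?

36

@0: port [1B, align 1] → 1
@1: length [1B, align 1] → 2
@2: flags [1B, align 1] → 3
+1 pad (align 2)
@4: dst [8B, align 2] → 12
@12: src [8B, align 2] → 20
@20: payload_len [1B, align 1] → 21
+1 pad (align 2)
@22: checksum [8B, align 2] → 30
@30: seq [4B, align 2] → 34
@34: version [1B, align 1] → 35
+1 tail pad (align 2)
size 36, align 2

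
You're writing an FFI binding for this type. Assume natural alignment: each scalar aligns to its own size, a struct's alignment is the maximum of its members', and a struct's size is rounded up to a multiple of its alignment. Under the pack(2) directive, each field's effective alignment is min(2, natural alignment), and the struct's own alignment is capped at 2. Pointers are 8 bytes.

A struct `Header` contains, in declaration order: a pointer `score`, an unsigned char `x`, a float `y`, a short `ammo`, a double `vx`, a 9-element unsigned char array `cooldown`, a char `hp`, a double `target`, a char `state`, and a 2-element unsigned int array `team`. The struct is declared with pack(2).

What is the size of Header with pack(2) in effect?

52

0..8  score  (8B, 2-aligned)
8..9  x  (1B, 1-aligned)
9..10  -- padding (1B)
10..14  y  (4B, 2-aligned)
14..16  ammo  (2B, 2-aligned)
16..24  vx  (8B, 2-aligned)
24..33  cooldown  (9B, 1-aligned)
33..34  hp  (1B, 1-aligned)
34..42  target  (8B, 2-aligned)
42..43  state  (1B, 1-aligned)
43..44  -- padding (1B)
44..52  team  (8B, 2-aligned)
sizeof = 52, alignof = 2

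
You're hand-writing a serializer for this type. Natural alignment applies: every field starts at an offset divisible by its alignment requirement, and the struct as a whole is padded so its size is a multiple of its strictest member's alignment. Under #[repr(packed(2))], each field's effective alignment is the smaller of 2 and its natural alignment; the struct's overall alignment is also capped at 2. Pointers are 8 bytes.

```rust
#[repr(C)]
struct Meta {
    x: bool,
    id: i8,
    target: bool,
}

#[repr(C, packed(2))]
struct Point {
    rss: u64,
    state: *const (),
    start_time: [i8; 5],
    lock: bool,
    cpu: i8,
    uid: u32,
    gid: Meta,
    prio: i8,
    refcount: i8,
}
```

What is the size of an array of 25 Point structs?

850

Meta: 0..1  x  (1B, 1-aligned); 1..2  id  (1B, 1-aligned); 2..3  target  (1B, 1-aligned); sizeof = 3, alignof = 1
0..8  rss  (8B, 2-aligned)
8..16  state  (8B, 2-aligned)
16..21  start_time  (5B, 1-aligned)
21..22  lock  (1B, 1-aligned)
22..23  cpu  (1B, 1-aligned)
23..24  -- padding (1B)
24..28  uid  (4B, 2-aligned)
28..31  gid  (3B, 1-aligned)
31..32  prio  (1B, 1-aligned)
32..33  refcount  (1B, 1-aligned)
33..34  -- tail padding (1B)
sizeof = 34, alignof = 2
array of 25: 25 × 34 = 850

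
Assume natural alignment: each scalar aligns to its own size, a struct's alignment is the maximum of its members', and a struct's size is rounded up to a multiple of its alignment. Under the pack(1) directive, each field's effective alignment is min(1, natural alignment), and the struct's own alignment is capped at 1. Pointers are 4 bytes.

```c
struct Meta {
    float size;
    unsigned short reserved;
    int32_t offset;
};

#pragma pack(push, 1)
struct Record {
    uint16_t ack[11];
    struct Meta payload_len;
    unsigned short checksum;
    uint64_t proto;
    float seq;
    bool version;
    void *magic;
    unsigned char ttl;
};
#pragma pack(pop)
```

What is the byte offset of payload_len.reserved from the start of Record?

26

Meta: 0..4  size  (4B, 4-aligned); 4..6  reserved  (2B, 2-aligned); 6..8  -- padding (2B); 8..12  offset  (4B, 4-aligned); sizeof = 12, alignof = 4
0..22  ack  (22B, 1-aligned)
22..34  payload_len  (12B, 1-aligned)
within Meta: reserved at 4
22 + 4 = 26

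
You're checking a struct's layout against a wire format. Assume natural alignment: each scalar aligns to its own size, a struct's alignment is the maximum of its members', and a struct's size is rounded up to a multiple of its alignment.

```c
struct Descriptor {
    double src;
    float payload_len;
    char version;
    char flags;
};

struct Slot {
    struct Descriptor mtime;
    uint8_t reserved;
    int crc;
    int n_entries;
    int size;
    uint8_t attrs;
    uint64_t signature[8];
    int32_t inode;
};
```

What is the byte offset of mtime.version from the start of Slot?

Descriptor: 0..8  src  (8B, 8-aligned); 8..12  payload_len  (4B, 4-aligned); 12..13  version  (1B, 1-aligned); 13..14  flags  (1B, 1-aligned); 14..16  -- tail padding (2B); sizeof = 16, alignof = 8
0..16  mtime  (16B, 8-aligned)
within Descriptor: version at 12
0 + 12 = 12

12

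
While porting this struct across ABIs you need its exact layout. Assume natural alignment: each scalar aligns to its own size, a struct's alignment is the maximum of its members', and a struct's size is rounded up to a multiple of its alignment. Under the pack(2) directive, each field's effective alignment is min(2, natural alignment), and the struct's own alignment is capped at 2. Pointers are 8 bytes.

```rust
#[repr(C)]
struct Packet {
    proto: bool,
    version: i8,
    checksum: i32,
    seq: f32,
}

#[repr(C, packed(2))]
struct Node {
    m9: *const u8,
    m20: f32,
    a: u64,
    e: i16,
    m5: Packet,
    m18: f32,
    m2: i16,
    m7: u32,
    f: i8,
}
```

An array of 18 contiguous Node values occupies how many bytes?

828

Packet: proto at 0 (size 1, align 1) → ends 1; version at 1 (size 1, align 1) → ends 2; pad 2 to align 4 for checksum; checksum at 4 (size 4, align 4) → ends 8; seq at 8 (size 4, align 4) → ends 12; total 12 bytes, alignment 4
m9 at 0 (size 8, align 2) → ends 8
m20 at 8 (size 4, align 2) → ends 12
a at 12 (size 8, align 2) → ends 20
e at 20 (size 2, align 2) → ends 22
m5 at 22 (size 12, align 2) → ends 34
m18 at 34 (size 4, align 2) → ends 38
m2 at 38 (size 2, align 2) → ends 40
m7 at 40 (size 4, align 2) → ends 44
f at 44 (size 1, align 1) → ends 45
tail pad 1 to reach multiple of 2
total 46 bytes, alignment 2
array of 18: 18 × 46 = 828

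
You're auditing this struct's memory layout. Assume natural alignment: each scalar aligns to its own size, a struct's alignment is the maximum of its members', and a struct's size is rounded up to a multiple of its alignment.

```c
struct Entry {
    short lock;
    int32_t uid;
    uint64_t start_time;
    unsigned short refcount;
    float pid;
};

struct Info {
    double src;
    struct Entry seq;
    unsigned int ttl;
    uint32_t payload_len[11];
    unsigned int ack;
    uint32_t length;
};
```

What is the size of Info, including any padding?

88

Entry: @0: lock [2B, align 2] → 2; +2 pad (align 4); @4: uid [4B, align 4] → 8; @8: start_time [8B, align 8] → 16; @16: refcount [2B, align 2] → 18; +2 pad (align 4); @20: pid [4B, align 4] → 24; size 24, align 8
@0: src [8B, align 8] → 8
@8: seq [24B, align 8] → 32
@32: ttl [4B, align 4] → 36
@36: payload_len [44B, align 4] → 80
@80: ack [4B, align 4] → 84
@84: length [4B, align 4] → 88
size 88, align 8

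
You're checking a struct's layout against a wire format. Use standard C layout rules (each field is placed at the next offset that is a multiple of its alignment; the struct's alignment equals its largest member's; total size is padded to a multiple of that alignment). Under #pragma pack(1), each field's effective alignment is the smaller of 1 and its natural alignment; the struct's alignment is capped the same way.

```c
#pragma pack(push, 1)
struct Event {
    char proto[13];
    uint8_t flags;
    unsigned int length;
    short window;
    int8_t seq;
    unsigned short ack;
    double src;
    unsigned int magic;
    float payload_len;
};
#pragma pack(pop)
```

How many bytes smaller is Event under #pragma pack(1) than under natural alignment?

natural layout:
  0..13  proto  (13B, 1-aligned)
  13..14  flags  (1B, 1-aligned)
  14..16  -- padding (2B)
  16..20  length  (4B, 4-aligned)
  20..22  window  (2B, 2-aligned)
  22..23  seq  (1B, 1-aligned)
  23..24  -- padding (1B)
  24..26  ack  (2B, 2-aligned)
  26..32  -- padding (6B)
  32..40  src  (8B, 8-aligned)
  40..44  magic  (4B, 4-aligned)
  44..48  payload_len  (4B, 4-aligned)
  sizeof = 48, alignof = 8
packed(1) layout:
  0..13  proto  (13B, 1-aligned)
  13..14  flags  (1B, 1-aligned)
  14..18  length  (4B, 1-aligned)
  18..20  window  (2B, 1-aligned)
  20..21  seq  (1B, 1-aligned)
  21..23  ack  (2B, 1-aligned)
  23..31  src  (8B, 1-aligned)
  31..35  magic  (4B, 1-aligned)
  35..39  payload_len  (4B, 1-aligned)
  sizeof = 39, alignof = 1
48 − 39 = 9

9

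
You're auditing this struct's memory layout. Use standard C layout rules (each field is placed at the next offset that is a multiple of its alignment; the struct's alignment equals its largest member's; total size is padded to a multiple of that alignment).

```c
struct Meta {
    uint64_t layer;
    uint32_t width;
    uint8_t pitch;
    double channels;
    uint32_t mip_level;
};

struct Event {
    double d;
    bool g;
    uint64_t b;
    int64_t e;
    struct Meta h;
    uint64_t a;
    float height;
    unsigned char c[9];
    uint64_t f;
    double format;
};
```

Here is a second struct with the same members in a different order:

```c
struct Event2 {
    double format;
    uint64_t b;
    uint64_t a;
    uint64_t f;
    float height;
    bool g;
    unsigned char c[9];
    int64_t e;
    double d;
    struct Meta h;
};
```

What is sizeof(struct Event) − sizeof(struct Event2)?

Meta: layer at 0 (size 8, align 8) → ends 8; width at 8 (size 4, align 4) → ends 12; pitch at 12 (size 1, align 1) → ends 13; pad 3 to align 8 for channels; channels at 16 (size 8, align 8) → ends 24; mip_level at 24 (size 4, align 4) → ends 28; tail pad 4 to reach multiple of 8; total 32 bytes, alignment 8
d at 0 (size 8, align 8) → ends 8
g at 8 (size 1, align 1) → ends 9
pad 7 to align 8 for b
b at 16 (size 8, align 8) → ends 24
e at 24 (size 8, align 8) → ends 32
h at 32 (size 32, align 8) → ends 64
a at 64 (size 8, align 8) → ends 72
height at 72 (size 4, align 4) → ends 76
c at 76 (size 9, align 1) → ends 85
pad 3 to align 8 for f
f at 88 (size 8, align 8) → ends 96
format at 96 (size 8, align 8) → ends 104
total 104 bytes, alignment 8
— Event2 —
format at 0 (size 8, align 8) → ends 8
b at 8 (size 8, align 8) → ends 16
a at 16 (size 8, align 8) → ends 24
f at 24 (size 8, align 8) → ends 32
height at 32 (size 4, align 4) → ends 36
g at 36 (size 1, align 1) → ends 37
c at 37 (size 9, align 1) → ends 46
pad 2 to align 8 for e
e at 48 (size 8, align 8) → ends 56
d at 56 (size 8, align 8) → ends 64
h at 64 (size 32, align 8) → ends 96
total 96 bytes, alignment 8
104 − 96 = 8

8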